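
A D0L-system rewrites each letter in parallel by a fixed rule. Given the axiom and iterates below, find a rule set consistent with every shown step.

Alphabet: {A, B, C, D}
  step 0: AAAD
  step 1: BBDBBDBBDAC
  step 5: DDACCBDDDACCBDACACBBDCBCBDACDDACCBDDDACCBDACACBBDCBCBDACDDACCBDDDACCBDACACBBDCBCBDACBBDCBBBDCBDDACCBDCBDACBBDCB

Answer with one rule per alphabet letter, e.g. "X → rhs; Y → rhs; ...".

  step 0 ⇒ step 1: AAAD ⇒ BBD·BBD·BBD·AC
    A ↦ BBD
    D ↦ AC
    B ↦ D  (constrained at step 1)
    C ↦ CB  (constrained at step 1)

A->BBD, B->D, C->CB, D->AC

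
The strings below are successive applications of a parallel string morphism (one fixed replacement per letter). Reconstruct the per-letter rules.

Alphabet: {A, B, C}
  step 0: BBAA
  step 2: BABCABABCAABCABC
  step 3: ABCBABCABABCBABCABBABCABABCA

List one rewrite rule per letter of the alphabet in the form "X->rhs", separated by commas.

A->B, B->ABC, C->A

  step 2 ⇒ step 3: BABCABABCAABCABC ⇒ ABC·B·ABC·A·B·ABC·B·ABC·A·B·B·ABC·A·B·ABC·A
    A ↦ B
    B ↦ ABC
    C ↦ A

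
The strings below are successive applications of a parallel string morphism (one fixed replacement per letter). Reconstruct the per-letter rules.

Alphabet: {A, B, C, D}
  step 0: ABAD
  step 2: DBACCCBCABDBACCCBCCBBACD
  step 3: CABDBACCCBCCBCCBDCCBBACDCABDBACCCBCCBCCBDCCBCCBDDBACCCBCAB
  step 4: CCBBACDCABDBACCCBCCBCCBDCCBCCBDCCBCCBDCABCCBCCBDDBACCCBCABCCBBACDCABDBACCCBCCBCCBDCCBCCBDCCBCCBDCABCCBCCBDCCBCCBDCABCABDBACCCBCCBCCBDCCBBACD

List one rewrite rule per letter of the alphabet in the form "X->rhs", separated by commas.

A->BAC, B->D, C->CCB, D->CAB

  step 3 ⇒ step 4: CABDBACCCBCCBCCBDCCBBACDCABDBACCCBCCBCCBDCCBCCBDDBACCCBCAB ⇒ CCB·BAC·D·CAB·D·BAC·CCB·CCB·CCB·D·CCB·CCB·D·CCB·CCB·D·CAB·CCB·CCB·D·D·BAC·CCB·CAB·CCB·BAC·D·CAB·D·BAC·CCB·CCB·CCB·D·CCB·CCB·D·CCB·CCB·D·CAB·CCB·CCB·D·CCB·CCB·D·CAB·CAB·D·BAC·CCB·CCB·CCB·D·CCB·BAC·D
    A ↦ BAC
    B ↦ D
    C ↦ CCB
    D ↦ CAB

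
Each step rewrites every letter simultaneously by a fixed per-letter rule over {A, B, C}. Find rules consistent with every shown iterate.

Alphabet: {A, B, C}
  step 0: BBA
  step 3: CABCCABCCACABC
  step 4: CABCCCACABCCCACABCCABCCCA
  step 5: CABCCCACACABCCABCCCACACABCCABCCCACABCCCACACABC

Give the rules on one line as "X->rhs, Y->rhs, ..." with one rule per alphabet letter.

  step 4 ⇒ step 5: CABCCCACABCCCACABCCABCCCA ⇒ CA·BC·C·CA·CA·CA·BC·CA·BC·C·CA·CA·CA·BC·CA·BC·C·CA·CA·BC·C·CA·CA·CA·BC
    A ↦ BC
    B ↦ C
    C ↦ CA

A->BC, B->C, C->CA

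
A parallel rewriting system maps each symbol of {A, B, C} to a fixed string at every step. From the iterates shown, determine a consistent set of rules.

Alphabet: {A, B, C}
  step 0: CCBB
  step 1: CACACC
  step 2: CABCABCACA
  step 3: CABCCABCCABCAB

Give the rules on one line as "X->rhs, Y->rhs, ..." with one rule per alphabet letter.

A->B, B->C, C->CA

  step 2 ⇒ step 3: CABCABCACA ⇒ CA·B·C·CA·B·C·CA·B·CA·B
    A ↦ B
    B ↦ C
    C ↦ CA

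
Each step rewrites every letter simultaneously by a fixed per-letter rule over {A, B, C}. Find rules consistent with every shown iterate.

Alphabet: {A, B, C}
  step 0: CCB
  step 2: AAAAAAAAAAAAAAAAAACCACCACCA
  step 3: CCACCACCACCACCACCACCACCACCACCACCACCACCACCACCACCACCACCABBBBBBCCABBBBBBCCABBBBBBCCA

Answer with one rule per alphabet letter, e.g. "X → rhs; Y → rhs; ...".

A->CCA, B->AAA, C->BBB

  step 2 ⇒ step 3: AAAAAAAAAAAAAAAAAACCACCACCA ⇒ CCA·CCA·CCA·CCA·CCA·CCA·CCA·CCA·CCA·CCA·CCA·CCA·CCA·CCA·CCA·CCA·CCA·CCA·BBB·BBB·CCA·BBB·BBB·CCA·BBB·BBB·CCA
    A ↦ CCA
    C ↦ BBB
    B ↦ AAA  (constrained at step 0)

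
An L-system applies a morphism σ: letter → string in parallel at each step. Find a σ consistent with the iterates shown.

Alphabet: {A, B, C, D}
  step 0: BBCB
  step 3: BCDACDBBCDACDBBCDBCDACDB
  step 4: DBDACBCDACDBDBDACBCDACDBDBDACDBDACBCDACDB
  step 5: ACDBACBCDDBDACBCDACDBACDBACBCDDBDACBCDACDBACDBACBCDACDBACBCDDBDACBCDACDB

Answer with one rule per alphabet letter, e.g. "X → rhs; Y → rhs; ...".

A->BC, B->DB, C->D, D->AC

  step 4 ⇒ step 5: DBDACBCDACDBDBDACBCDACDBDBDACDBDACBCDACDB ⇒ AC·DB·AC·BC·D·DB·D·AC·BC·D·AC·DB·AC·DB·AC·BC·D·DB·D·AC·BC·D·AC·DB·AC·DB·AC·BC·D·AC·DB·AC·BC·D·DB·D·AC·BC·D·AC·DB
    A ↦ BC
    B ↦ DB
    C ↦ D
    D ↦ AC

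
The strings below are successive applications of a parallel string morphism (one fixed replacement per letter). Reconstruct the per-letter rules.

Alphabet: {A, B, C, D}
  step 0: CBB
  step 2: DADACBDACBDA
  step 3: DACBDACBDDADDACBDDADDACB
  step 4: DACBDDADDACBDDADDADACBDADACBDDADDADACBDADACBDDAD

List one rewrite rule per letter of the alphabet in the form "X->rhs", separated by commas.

A->CB, B->AD, C->DD, D->DA

  step 3 ⇒ step 4: DACBDACBDDADDACBDDADDACB ⇒ DA·CB·DD·AD·DA·CB·DD·AD·DA·DA·CB·DA·DA·CB·DD·AD·DA·DA·CB·DA·DA·CB·DD·AD
    A ↦ CB
    B ↦ AD
    C ↦ DD
    D ↦ DA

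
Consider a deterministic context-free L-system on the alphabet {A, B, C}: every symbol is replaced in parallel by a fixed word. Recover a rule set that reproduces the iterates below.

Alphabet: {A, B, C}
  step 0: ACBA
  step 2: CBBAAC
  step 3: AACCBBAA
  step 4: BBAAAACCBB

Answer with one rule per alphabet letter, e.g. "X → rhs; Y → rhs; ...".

A->B, B->C, C->AA

  step 3 ⇒ step 4: AACCBBAA ⇒ B·B·AA·AA·C·C·B·B
    A ↦ B
    B ↦ C
    C ↦ AA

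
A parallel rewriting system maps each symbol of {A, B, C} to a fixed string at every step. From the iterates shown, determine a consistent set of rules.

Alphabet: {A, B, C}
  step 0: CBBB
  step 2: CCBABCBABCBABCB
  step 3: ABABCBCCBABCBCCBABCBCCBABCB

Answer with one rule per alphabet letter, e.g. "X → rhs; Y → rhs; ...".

A->C, B->CB, C->AB

  step 2 ⇒ step 3: CCBABCBABCBABCB ⇒ AB·AB·CB·C·CB·AB·CB·C·CB·AB·CB·C·CB·AB·CB
    A ↦ C
    B ↦ CB
    C ↦ AB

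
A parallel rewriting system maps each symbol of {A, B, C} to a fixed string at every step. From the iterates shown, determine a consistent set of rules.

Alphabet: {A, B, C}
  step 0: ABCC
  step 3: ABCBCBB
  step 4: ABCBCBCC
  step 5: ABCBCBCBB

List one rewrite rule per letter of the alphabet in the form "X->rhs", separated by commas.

A->AB, B->C, C->B

  step 4 ⇒ step 5: ABCBCBCC ⇒ AB·C·B·C·B·C·B·B
    A ↦ AB
    B ↦ C
    C ↦ B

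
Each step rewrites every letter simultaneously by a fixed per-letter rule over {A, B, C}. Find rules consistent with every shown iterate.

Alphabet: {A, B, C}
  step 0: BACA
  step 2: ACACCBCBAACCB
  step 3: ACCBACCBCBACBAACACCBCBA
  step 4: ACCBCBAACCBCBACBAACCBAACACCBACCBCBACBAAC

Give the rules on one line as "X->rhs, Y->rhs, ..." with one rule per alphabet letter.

A->AC, B->A, C->CB

  step 3 ⇒ step 4: ACCBACCBCBACBAACACCBCBA ⇒ AC·CB·CB·A·AC·CB·CB·A·CB·A·AC·CB·A·AC·AC·CB·AC·CB·CB·A·CB·A·AC
    A ↦ AC
    B ↦ A
    C ↦ CB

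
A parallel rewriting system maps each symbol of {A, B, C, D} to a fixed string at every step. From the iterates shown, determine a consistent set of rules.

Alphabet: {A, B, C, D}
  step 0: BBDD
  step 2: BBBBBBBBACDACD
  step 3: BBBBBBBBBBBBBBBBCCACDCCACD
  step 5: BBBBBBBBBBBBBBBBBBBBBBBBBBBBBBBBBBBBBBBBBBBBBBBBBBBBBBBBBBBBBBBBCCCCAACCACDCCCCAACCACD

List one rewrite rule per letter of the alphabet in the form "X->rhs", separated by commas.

A->CC, B->BB, C->A, D->CD

  step 2 ⇒ step 3: BBBBBBBBACDACD ⇒ BB·BB·BB·BB·BB·BB·BB·BB·CC·A·CD·CC·A·CD
    A ↦ CC
    B ↦ BB
    C ↦ A
    D ↦ CD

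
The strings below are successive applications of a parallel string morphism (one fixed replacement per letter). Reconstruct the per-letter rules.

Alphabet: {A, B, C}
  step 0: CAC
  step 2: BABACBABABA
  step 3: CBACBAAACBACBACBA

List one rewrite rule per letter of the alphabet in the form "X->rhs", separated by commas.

A->BA, B->C, C->AA

  step 2 ⇒ step 3: BABACBABABA ⇒ C·BA·C·BA·AA·C·BA·C·BA·C·BA
    A ↦ BA
    B ↦ C
    C ↦ AA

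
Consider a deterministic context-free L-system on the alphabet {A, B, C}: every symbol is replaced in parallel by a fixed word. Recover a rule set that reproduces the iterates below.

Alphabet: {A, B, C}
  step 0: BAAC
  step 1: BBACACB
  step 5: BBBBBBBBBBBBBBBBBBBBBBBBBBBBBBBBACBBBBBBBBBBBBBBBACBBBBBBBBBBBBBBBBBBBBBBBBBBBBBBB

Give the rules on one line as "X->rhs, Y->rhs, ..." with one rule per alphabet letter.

A->AC, B->BB, C->B

  step 0 ⇒ step 1: BAAC ⇒ BB·AC·AC·B
    A ↦ AC
    B ↦ BB
    C ↦ B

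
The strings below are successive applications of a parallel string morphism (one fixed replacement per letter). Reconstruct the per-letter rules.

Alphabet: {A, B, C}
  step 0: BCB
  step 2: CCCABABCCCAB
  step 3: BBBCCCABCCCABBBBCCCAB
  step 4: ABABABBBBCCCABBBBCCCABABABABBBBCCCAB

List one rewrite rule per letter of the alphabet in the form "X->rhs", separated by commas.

A->CCC, B->AB, C->B

  step 3 ⇒ step 4: BBBCCCABCCCABBBBCCCAB ⇒ AB·AB·AB·B·B·B·CCC·AB·B·B·B·CCC·AB·AB·AB·AB·B·B·B·CCC·AB
    A ↦ CCC
    B ↦ AB
    C ↦ B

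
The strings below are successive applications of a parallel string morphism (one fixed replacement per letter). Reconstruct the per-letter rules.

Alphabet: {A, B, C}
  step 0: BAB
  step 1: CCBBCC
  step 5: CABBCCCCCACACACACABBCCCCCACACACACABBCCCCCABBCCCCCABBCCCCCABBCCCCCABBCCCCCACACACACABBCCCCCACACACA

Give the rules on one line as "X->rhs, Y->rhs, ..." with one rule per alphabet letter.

  step 0 ⇒ step 1: BAB ⇒ CC·BB·CC
    A ↦ BB
    B ↦ CC
    C ↦ CA  (constrained at step 1)

A->BB, B->CC, C->CA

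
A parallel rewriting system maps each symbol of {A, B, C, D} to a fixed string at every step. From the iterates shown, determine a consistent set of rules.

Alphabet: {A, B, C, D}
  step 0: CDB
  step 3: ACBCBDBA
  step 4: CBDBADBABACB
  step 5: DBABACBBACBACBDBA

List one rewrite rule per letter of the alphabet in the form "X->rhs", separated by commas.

  step 4 ⇒ step 5: CBDBADBABACB ⇒ DB·A·B·A·CB·B·A·CB·A·CB·DB·A
    A ↦ CB
    B ↦ A
    C ↦ DB
    D ↦ B

A->CB, B->A, C->DB, D->B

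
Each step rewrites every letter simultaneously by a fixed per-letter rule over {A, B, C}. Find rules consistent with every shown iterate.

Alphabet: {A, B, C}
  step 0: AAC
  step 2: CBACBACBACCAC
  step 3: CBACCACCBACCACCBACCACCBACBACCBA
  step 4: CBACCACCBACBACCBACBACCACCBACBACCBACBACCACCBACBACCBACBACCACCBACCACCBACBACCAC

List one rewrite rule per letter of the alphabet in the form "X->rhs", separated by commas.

  step 3 ⇒ step 4: CBACCACCBACCACCBACCACCBACBACCBA ⇒ CBA·CCA·C·CBA·CBA·C·CBA·CBA·CCA·C·CBA·CBA·C·CBA·CBA·CCA·C·CBA·CBA·C·CBA·CBA·CCA·C·CBA·CCA·C·CBA·CBA·CCA·C
    A ↦ C
    B ↦ CCA
    C ↦ CBA

A->C, B->CCA, C->CBA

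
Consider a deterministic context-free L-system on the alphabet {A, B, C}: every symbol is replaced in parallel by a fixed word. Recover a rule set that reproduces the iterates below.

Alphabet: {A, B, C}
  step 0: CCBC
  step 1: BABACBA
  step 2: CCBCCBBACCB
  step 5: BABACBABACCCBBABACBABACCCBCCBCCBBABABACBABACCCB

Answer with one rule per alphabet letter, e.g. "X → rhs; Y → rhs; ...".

  step 1 ⇒ step 2: BABACBA ⇒ C·CB·C·CB·BA·C·CB
    A ↦ CB
    B ↦ C
    C ↦ BA

A->CB, B->C, C->BA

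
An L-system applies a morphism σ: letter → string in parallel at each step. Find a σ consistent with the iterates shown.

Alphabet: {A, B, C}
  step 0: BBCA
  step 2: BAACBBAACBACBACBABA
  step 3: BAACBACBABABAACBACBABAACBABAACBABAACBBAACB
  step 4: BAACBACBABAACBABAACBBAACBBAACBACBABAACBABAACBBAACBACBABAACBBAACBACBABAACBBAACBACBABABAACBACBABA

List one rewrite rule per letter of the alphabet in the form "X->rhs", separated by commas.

A->ACB, B->BA, C->A

  step 3 ⇒ step 4: BAACBACBABABAACBACBABAACBABAACBABAACBBAACB ⇒ BA·ACB·ACB·A·BA·ACB·A·BA·ACB·BA·ACB·BA·ACB·ACB·A·BA·ACB·A·BA·ACB·BA·ACB·ACB·A·BA·ACB·BA·ACB·ACB·A·BA·ACB·BA·ACB·ACB·A·BA·BA·ACB·ACB·A·BA
    A ↦ ACB
    B ↦ BA
    C ↦ A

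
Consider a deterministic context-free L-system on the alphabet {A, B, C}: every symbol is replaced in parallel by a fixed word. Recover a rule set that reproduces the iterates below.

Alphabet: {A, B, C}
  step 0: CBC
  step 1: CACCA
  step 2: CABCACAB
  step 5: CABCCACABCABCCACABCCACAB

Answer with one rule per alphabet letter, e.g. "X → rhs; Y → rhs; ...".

  step 1 ⇒ step 2: CACCA ⇒ CA·B·CA·CA·B
    A ↦ B
    C ↦ CA
  step 0 ⇒ step 1: CBC ⇒ CA·C·CA
    B ↦ C

A->B, B->C, C->CA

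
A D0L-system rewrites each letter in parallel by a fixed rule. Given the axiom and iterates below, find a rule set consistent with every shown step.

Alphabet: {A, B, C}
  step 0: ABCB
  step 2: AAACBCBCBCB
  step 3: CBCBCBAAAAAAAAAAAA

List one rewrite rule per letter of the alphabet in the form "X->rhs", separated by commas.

  step 2 ⇒ step 3: AAACBCBCBCB ⇒ CB·CB·CB·AA·A·AA·A·AA·A·AA·A
    A ↦ CB
    B ↦ A
    C ↦ AA

A->CB, B->A, C->AA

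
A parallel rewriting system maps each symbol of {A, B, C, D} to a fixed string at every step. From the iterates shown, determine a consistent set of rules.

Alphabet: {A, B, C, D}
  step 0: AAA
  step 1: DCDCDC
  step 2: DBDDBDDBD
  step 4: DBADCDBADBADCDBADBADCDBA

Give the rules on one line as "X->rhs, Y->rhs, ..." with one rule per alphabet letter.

A->DC, B->A, C->D, D->DB

  step 1 ⇒ step 2: DCDCDC ⇒ DB·D·DB·D·DB·D
    C ↦ D
    D ↦ DB
  step 0 ⇒ step 1: AAA ⇒ DC·DC·DC
    A ↦ DC
    B ↦ A  (constrained at step 2)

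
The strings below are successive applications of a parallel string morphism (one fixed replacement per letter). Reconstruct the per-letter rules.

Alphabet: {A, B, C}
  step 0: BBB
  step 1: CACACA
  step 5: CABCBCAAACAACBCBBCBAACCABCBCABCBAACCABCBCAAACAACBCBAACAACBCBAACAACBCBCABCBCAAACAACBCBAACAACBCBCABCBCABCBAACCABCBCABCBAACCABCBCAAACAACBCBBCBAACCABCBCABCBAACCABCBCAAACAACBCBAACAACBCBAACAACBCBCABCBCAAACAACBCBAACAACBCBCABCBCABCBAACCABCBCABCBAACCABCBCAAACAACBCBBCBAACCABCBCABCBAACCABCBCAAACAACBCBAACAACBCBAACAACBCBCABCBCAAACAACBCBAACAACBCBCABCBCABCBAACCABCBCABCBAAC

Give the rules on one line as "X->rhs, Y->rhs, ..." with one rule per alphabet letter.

  step 0 ⇒ step 1: BBB ⇒ CA·CA·CA
    B ↦ CA
    A ↦ AAC  (constrained at step 1)
    C ↦ BCB  (constrained at step 1)

A->AAC, B->CA, C->BCB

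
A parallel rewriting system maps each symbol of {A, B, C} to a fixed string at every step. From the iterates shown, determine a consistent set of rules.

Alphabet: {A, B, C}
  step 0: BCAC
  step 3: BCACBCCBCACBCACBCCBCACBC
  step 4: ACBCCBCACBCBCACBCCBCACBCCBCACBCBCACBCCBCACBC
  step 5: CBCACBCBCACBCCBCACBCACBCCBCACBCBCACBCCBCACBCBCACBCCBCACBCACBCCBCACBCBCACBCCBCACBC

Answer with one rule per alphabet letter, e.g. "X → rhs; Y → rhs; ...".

  step 4 ⇒ step 5: ACBCCBCACBCBCACBCCBCACBCCBCACBCBCACBCCBCACBC ⇒ C·BC·AC·BC·BC·AC·BC·C·BC·AC·BC·AC·BC·C·BC·AC·BC·BC·AC·BC·C·BC·AC·BC·BC·AC·BC·C·BC·AC·BC·AC·BC·C·BC·AC·BC·BC·AC·BC·C·BC·AC·BC
    A ↦ C
    B ↦ AC
    C ↦ BC

A->C, B->AC, C->BC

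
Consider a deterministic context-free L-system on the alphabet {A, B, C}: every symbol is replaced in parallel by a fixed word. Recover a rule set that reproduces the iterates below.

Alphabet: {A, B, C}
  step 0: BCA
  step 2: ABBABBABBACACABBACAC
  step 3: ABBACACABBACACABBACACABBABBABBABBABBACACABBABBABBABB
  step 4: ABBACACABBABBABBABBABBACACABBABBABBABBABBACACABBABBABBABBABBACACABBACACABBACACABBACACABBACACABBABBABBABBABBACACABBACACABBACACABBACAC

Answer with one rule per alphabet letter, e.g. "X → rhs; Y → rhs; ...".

  step 3 ⇒ step 4: ABBACACABBACACABBACACABBABBABBABBABBACACABBABBABBABB ⇒ ABB·AC·AC·ABB·ABB·ABB·ABB·ABB·AC·AC·ABB·ABB·ABB·ABB·ABB·AC·AC·ABB·ABB·ABB·ABB·ABB·AC·AC·ABB·AC·AC·ABB·AC·AC·ABB·AC·AC·ABB·AC·AC·ABB·ABB·ABB·ABB·ABB·AC·AC·ABB·AC·AC·ABB·AC·AC·ABB·AC·AC
    A ↦ ABB
    B ↦ AC
    C ↦ ABB

A->ABB, B->AC, C->ABB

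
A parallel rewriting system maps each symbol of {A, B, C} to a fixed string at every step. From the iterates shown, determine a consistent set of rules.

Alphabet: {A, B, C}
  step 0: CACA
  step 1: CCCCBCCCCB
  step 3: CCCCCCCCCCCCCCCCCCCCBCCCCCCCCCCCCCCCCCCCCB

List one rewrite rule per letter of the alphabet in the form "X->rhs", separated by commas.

  step 0 ⇒ step 1: CACA ⇒ CC·CCB·CC·CCB
    A ↦ CCB
    C ↦ CC
    B ↦ CA  (constrained at step 1)

A->CCB, B->CA, C->CC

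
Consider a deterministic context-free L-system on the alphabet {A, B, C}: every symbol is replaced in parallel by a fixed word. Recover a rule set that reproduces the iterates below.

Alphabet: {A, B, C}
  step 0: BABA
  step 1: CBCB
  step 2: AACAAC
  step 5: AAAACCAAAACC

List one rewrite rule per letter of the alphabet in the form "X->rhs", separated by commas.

A->B, B->C, C->AA

  step 1 ⇒ step 2: CBCB ⇒ AA·C·AA·C
    B ↦ C
    C ↦ AA
  step 0 ⇒ step 1: BABA ⇒ C·B·C·B
    A ↦ B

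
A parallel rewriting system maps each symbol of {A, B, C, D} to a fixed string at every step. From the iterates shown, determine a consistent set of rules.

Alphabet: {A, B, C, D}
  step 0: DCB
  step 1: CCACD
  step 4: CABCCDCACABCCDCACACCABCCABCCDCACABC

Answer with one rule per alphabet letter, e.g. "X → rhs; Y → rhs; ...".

  step 0 ⇒ step 1: DCB ⇒ C·CA·CD
    B ↦ CD
    C ↦ CA
    D ↦ C
    A ↦ BC  (constrained at step 1)

A->BC, B->CD, C->CA, D->C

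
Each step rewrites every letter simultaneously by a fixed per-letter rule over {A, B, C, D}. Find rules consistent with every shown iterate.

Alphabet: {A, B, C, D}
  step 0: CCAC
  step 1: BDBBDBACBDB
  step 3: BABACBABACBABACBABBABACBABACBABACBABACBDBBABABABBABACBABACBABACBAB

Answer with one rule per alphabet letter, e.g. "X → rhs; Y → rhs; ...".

  step 0 ⇒ step 1: CCAC ⇒ BDB·BDB·AC·BDB
    A ↦ AC
    C ↦ BDB
    B ↦ BAB  (constrained at step 1)
    D ↦ A  (constrained at step 1)

A->AC, B->BAB, C->BDB, D->A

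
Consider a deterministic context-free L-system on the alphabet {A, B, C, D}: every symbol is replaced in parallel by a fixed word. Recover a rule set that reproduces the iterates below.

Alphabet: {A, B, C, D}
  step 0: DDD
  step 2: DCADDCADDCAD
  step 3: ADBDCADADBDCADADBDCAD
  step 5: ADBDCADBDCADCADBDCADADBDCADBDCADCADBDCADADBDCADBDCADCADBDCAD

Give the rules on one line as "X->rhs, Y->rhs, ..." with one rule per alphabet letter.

A->DC, B->C, C->B, D->AD

  step 2 ⇒ step 3: DCADDCADDCAD ⇒ AD·B·DC·AD·AD·B·DC·AD·AD·B·DC·AD
    A ↦ DC
    C ↦ B
    D ↦ AD
    B ↦ C  (constrained at step 3)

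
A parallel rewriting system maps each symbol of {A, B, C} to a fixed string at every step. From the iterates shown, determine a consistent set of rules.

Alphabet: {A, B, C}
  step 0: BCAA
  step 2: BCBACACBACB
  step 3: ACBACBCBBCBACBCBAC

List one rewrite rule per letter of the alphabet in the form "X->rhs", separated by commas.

  step 2 ⇒ step 3: BCBACACBACB ⇒ AC·B·AC·BC·B·BC·B·AC·BC·B·AC
    A ↦ BC
    B ↦ AC
    C ↦ B

A->BC, B->AC, C->B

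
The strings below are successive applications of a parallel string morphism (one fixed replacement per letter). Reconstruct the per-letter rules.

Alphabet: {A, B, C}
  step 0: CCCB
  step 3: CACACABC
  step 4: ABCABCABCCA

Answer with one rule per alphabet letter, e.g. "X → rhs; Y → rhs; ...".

A->BC, B->C, C->A

  step 3 ⇒ step 4: CACACABC ⇒ A·BC·A·BC·A·BC·C·A
    A ↦ BC
    B ↦ C
    C ↦ A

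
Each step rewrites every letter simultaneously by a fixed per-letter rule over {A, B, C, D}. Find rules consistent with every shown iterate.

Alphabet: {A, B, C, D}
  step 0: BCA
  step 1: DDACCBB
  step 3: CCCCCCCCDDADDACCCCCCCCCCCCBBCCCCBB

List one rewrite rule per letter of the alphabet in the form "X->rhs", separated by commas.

A->BB, B->DDA, C->CC, D->CC

  step 0 ⇒ step 1: BCA ⇒ DDA·CC·BB
    A ↦ BB
    B ↦ DDA
    C ↦ CC
    D ↦ CC  (constrained at step 1)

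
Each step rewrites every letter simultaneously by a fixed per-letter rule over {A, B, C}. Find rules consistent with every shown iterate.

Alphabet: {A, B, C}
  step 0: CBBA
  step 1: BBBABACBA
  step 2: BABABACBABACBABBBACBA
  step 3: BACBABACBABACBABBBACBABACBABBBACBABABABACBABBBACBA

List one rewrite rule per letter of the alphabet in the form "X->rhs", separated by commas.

  step 2 ⇒ step 3: BABABACBABACBABBBACBA ⇒ BA·CBA·BA·CBA·BA·CBA·BB·BA·CBA·BA·CBA·BB·BA·CBA·BA·BA·BA·CBA·BB·BA·CBA
    A ↦ CBA
    B ↦ BA
    C ↦ BB

A->CBA, B->BA, C->BB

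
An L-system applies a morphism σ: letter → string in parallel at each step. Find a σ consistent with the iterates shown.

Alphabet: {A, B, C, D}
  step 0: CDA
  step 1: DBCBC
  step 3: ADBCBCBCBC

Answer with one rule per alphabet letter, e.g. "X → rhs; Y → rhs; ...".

A->BC, B->A, C->D, D->BC

  step 0 ⇒ step 1: CDA ⇒ D·BC·BC
    A ↦ BC
    C ↦ D
    D ↦ BC
    B ↦ A  (constrained at step 1)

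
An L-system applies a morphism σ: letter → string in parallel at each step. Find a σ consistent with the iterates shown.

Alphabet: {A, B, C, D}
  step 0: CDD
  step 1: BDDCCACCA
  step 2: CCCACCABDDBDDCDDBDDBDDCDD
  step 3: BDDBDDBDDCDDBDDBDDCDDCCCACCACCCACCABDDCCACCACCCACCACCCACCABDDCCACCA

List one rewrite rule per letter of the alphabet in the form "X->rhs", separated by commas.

A->CDD, B->C, C->BDD, D->CCA

  step 2 ⇒ step 3: CCCACCABDDBDDCDDBDDBDDCDD ⇒ BDD·BDD·BDD·CDD·BDD·BDD·CDD·C·CCA·CCA·C·CCA·CCA·BDD·CCA·CCA·C·CCA·CCA·C·CCA·CCA·BDD·CCA·CCA
    A ↦ CDD
    B ↦ C
    C ↦ BDD
    D ↦ CCA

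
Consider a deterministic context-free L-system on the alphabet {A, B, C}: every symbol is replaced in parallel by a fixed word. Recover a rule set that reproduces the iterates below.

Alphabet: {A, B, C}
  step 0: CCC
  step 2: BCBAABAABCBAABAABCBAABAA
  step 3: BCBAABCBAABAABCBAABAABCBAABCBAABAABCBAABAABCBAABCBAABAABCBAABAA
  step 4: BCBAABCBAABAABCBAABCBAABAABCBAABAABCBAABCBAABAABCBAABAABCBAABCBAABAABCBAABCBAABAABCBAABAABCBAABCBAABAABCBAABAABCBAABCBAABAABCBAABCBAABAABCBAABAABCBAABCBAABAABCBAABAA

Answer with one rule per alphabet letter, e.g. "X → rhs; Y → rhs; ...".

A->BAA, B->BC, C->BAA

  step 3 ⇒ step 4: BCBAABCBAABAABCBAABAABCBAABCBAABAABCBAABAABCBAABCBAABAABCBAABAA ⇒ BC·BAA·BC·BAA·BAA·BC·BAA·BC·BAA·BAA·BC·BAA·BAA·BC·BAA·BC·BAA·BAA·BC·BAA·BAA·BC·BAA·BC·BAA·BAA·BC·BAA·BC·BAA·BAA·BC·BAA·BAA·BC·BAA·BC·BAA·BAA·BC·BAA·BAA·BC·BAA·BC·BAA·BAA·BC·BAA·BC·BAA·BAA·BC·BAA·BAA·BC·BAA·BC·BAA·BAA·BC·BAA·BAA
    A ↦ BAA
    B ↦ BC
    C ↦ BAA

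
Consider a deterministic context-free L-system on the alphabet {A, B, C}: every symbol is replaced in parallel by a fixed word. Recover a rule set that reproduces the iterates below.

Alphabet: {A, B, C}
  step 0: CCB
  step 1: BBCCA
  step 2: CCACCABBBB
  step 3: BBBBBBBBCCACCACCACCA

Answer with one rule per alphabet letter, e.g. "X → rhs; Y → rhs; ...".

  step 2 ⇒ step 3: CCACCABBBB ⇒ B·B·BB·B·B·BB·CCA·CCA·CCA·CCA
    A ↦ BB
    B ↦ CCA
    C ↦ B

A->BB, B->CCA, C->B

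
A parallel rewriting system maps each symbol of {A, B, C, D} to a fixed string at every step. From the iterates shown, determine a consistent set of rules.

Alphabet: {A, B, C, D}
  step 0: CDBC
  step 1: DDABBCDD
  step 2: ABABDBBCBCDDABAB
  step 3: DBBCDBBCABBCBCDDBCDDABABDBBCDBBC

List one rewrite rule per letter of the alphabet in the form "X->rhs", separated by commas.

  step 2 ⇒ step 3: ABABDBBCBCDDABAB ⇒ DB·BC·DB·BC·AB·BC·BC·DD·BC·DD·AB·AB·DB·BC·DB·BC
    A ↦ DB
    B ↦ BC
    C ↦ DD
    D ↦ AB

A->DB, B->BC, C->DD, D->AB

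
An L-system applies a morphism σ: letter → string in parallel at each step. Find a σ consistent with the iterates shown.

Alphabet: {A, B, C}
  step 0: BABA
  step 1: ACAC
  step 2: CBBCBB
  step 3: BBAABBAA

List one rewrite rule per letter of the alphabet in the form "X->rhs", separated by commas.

A->C, B->A, C->BB

  step 2 ⇒ step 3: CBBCBB ⇒ BB·A·A·BB·A·A
    B ↦ A
    C ↦ BB
  step 0 ⇒ step 1: BABA ⇒ A·C·A·C
    A ↦ C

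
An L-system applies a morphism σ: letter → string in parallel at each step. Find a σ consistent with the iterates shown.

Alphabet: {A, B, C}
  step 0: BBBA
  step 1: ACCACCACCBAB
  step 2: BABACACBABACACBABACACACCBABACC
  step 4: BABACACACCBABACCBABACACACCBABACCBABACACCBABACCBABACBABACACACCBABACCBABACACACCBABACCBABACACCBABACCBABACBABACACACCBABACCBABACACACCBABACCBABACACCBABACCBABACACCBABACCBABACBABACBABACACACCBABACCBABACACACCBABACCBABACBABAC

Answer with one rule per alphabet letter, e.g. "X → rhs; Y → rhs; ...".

  step 1 ⇒ step 2: ACCACCACCBAB ⇒ BAB·AC·AC·BAB·AC·AC·BAB·AC·AC·ACC·BAB·ACC
    A ↦ BAB
    B ↦ ACC
    C ↦ AC

A->BAB, B->ACC, C->AC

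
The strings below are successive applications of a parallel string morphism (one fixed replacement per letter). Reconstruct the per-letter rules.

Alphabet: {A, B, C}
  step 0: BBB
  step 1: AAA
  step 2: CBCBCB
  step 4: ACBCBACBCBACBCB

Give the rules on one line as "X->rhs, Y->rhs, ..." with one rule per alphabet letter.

  step 1 ⇒ step 2: AAA ⇒ CB·CB·CB
    A ↦ CB
  step 0 ⇒ step 1: BBB ⇒ A·A·A
    B ↦ A
    C ↦ BA  (constrained at step 2)

A->CB, B->A, C->BA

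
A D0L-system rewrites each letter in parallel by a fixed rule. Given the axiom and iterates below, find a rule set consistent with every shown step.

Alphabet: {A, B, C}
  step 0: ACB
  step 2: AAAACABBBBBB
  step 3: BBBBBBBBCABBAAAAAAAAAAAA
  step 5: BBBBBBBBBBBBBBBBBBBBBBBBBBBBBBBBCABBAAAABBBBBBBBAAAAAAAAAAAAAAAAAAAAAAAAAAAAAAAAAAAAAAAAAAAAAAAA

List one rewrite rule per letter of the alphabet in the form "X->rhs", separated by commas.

  step 2 ⇒ step 3: AAAACABBBBBB ⇒ BB·BB·BB·BB·CA·BB·AA·AA·AA·AA·AA·AA
    A ↦ BB
    B ↦ AA
    C ↦ CA

A->BB, B->AA, C->CA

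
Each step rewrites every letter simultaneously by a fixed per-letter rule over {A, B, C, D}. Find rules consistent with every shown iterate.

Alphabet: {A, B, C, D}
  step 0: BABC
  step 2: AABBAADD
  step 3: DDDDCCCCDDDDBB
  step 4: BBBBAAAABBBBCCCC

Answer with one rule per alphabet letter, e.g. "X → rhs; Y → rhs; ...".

A->DD, B->CC, C->A, D->B

  step 3 ⇒ step 4: DDDDCCCCDDDDBB ⇒ B·B·B·B·A·A·A·A·B·B·B·B·CC·CC
    B ↦ CC
    C ↦ A
    D ↦ B
  step 2 ⇒ step 3: AABBAADD ⇒ DD·DD·CC·CC·DD·DD·B·B
    A ↦ DD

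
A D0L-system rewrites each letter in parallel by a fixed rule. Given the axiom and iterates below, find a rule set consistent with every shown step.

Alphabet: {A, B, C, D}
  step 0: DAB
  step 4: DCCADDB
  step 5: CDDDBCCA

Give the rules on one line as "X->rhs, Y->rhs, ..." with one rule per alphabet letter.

A->DB, B->A, C->D, D->C

  step 4 ⇒ step 5: DCCADDB ⇒ C·D·D·DB·C·C·A
    A ↦ DB
    B ↦ A
    C ↦ D
    D ↦ C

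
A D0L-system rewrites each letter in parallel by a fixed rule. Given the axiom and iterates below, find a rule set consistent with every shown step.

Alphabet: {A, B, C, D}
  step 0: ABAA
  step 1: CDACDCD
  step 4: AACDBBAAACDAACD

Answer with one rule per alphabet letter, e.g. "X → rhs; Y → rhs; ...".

  step 0 ⇒ step 1: ABAA ⇒ CD·A·CD·CD
    A ↦ CD
    B ↦ A
    C ↦ DD  (constrained at step 1)
    D ↦ B  (constrained at step 1)

A->CD, B->A, C->DD, D->B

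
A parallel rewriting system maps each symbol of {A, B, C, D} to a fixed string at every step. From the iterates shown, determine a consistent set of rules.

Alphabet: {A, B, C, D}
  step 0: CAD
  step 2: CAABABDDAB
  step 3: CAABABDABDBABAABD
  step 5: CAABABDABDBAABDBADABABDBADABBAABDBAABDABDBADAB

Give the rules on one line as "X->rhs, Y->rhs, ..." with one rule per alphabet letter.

  step 2 ⇒ step 3: CAABABDDAB ⇒ CA·AB·AB·D·AB·D·BA·BA·AB·D
    A ↦ AB
    B ↦ D
    C ↦ CA
    D ↦ BA

A->AB, B->D, C->CA, D->BA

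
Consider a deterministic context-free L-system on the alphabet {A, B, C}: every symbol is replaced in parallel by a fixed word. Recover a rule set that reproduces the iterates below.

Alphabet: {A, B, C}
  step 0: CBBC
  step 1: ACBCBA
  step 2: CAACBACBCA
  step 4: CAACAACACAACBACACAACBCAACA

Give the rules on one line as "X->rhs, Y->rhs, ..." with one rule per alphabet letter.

A->CA, B->CB, C->A

  step 1 ⇒ step 2: ACBCBA ⇒ CA·A·CB·A·CB·CA
    A ↦ CA
    B ↦ CB
    C ↦ A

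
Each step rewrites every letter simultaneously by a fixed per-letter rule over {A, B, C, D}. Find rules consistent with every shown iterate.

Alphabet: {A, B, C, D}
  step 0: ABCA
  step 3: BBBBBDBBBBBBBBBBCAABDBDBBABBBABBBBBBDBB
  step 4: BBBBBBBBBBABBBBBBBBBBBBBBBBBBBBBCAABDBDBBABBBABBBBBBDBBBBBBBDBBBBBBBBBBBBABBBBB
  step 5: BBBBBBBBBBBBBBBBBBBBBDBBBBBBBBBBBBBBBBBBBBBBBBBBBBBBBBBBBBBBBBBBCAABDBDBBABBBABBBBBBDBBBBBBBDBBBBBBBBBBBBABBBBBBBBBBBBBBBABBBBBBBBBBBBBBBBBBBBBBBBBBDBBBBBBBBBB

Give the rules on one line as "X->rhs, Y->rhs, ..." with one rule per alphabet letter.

A->BD, B->BB, C->CAA, D->AB

  step 4 ⇒ step 5: BBBBBBBBBBABBBBBBBBBBBBBBBBBBBBBCAABDBDBBABBBABBBBBBDBBBBBBBDBBBBBBBBBBBBABBBBB ⇒ BB·BB·BB·BB·BB·BB·BB·BB·BB·BB·BD·BB·BB·BB·BB·BB·BB·BB·BB·BB·BB·BB·BB·BB·BB·BB·BB·BB·BB·BB·BB·BB·CAA·BD·BD·BB·AB·BB·AB·BB·BB·BD·BB·BB·BB·BD·BB·BB·BB·BB·BB·BB·AB·BB·BB·BB·BB·BB·BB·BB·AB·BB·BB·BB·BB·BB·BB·BB·BB·BB·BB·BB·BB·BD·BB·BB·BB·BB·BB
    A ↦ BD
    B ↦ BB
    C ↦ CAA
    D ↦ AB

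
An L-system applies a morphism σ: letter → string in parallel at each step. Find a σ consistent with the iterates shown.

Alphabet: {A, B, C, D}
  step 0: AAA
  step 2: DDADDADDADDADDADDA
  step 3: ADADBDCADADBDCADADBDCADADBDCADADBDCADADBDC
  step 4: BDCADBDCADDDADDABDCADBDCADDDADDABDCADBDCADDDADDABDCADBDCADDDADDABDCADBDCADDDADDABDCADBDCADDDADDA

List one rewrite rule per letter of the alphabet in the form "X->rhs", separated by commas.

A->BDC, B->DD, C->DA, D->AD

  step 3 ⇒ step 4: ADADBDCADADBDCADADBDCADADBDCADADBDCADADBDC ⇒ BDC·AD·BDC·AD·DD·AD·DA·BDC·AD·BDC·AD·DD·AD·DA·BDC·AD·BDC·AD·DD·AD·DA·BDC·AD·BDC·AD·DD·AD·DA·BDC·AD·BDC·AD·DD·AD·DA·BDC·AD·BDC·AD·DD·AD·DA
    A ↦ BDC
    B ↦ DD
    C ↦ DA
    D ↦ AD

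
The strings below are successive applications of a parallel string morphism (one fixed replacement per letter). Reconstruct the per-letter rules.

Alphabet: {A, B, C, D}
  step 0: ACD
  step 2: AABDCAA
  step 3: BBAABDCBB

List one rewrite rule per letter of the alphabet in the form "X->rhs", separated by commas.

  step 2 ⇒ step 3: AABDCAA ⇒ B·B·AA·B·DC·B·B
    A ↦ B
    B ↦ AA
    C ↦ DC
    D ↦ B

A->B, B->AA, C->DC, D->B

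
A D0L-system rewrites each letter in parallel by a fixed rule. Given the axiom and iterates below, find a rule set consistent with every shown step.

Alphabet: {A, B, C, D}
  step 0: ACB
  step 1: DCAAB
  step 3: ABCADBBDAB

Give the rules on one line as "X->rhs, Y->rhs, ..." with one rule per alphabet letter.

A->D, B->AB, C->CA, D->B

  step 0 ⇒ step 1: ACB ⇒ D·CA·AB
    A ↦ D
    B ↦ AB
    C ↦ CA
    D ↦ B  (constrained at step 1)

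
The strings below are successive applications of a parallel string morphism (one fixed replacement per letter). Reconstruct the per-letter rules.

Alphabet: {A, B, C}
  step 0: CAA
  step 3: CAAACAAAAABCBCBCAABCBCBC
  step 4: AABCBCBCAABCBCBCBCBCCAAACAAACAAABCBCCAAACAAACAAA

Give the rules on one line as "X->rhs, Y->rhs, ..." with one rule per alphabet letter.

A->BC, B->CA, C->AA

  step 3 ⇒ step 4: CAAACAAAAABCBCBCAABCBCBC ⇒ AA·BC·BC·BC·AA·BC·BC·BC·BC·BC·CA·AA·CA·AA·CA·AA·BC·BC·CA·AA·CA·AA·CA·AA
    A ↦ BC
    B ↦ CA
    C ↦ AA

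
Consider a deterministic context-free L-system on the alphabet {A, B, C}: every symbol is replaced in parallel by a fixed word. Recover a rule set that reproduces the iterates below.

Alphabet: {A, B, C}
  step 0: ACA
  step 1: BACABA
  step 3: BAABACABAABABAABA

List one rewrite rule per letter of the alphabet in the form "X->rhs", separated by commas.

  step 0 ⇒ step 1: ACA ⇒ BA·CA·BA
    A ↦ BA
    C ↦ CA
    B ↦ A  (constrained at step 1)

A->BA, B->A, C->CA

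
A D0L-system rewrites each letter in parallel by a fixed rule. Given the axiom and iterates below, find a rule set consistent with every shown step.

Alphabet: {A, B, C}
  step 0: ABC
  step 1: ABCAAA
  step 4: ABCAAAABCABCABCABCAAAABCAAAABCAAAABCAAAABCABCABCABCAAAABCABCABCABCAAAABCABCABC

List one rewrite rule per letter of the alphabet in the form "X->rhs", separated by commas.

A->ABC, B->A, C->AA

  step 0 ⇒ step 1: ABC ⇒ ABC·A·AA
    A ↦ ABC
    B ↦ A
    C ↦ AA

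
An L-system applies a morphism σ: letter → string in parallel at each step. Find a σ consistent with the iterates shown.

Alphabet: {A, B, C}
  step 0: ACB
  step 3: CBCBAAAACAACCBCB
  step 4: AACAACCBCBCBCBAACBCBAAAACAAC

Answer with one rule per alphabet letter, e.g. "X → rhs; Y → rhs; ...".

A->CB, B->C, C->AA

  step 3 ⇒ step 4: CBCBAAAACAACCBCB ⇒ AA·C·AA·C·CB·CB·CB·CB·AA·CB·CB·AA·AA·C·AA·C
    A ↦ CB
    B ↦ C
    C ↦ AA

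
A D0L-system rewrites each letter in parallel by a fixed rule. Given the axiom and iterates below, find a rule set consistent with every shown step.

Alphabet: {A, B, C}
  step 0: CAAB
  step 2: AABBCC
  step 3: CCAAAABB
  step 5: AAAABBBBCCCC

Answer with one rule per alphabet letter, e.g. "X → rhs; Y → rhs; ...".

  step 2 ⇒ step 3: AABBCC ⇒ C·C·AA·AA·B·B
    A ↦ C
    B ↦ AA
    C ↦ B

A->C, B->AA, C->B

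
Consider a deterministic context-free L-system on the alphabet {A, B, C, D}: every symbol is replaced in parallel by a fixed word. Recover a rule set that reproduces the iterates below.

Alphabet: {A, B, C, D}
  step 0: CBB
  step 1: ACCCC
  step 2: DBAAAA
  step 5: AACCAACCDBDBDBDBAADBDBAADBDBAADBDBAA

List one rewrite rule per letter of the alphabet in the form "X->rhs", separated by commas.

  step 1 ⇒ step 2: ACCCC ⇒ DB·A·A·A·A
    A ↦ DB
    C ↦ A
  step 0 ⇒ step 1: CBB ⇒ A·CC·CC
    B ↦ CC
    D ↦ AA  (constrained at step 2)

A->DB, B->CC, C->A, D->AA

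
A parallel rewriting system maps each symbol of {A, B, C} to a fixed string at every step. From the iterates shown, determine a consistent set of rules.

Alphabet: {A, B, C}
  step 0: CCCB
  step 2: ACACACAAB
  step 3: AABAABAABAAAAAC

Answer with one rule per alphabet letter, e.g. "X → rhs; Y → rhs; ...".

  step 2 ⇒ step 3: ACACACAAB ⇒ AA·B·AA·B·AA·B·AA·AA·AC
    A ↦ AA
    B ↦ AC
    C ↦ B

A->AA, B->AC, C->B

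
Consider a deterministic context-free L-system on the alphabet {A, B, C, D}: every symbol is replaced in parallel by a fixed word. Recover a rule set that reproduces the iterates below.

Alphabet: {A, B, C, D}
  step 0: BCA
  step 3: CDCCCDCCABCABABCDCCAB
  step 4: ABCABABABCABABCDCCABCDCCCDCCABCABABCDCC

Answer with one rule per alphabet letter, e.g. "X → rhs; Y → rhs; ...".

  step 3 ⇒ step 4: CDCCCDCCABCABABCDCCAB ⇒ AB·C·AB·AB·AB·C·AB·AB·CD·CC·AB·CD·CC·CD·CC·AB·C·AB·AB·CD·CC
    A ↦ CD
    B ↦ CC
    C ↦ AB
    D ↦ C

A->CD, B->CC, C->AB, D->C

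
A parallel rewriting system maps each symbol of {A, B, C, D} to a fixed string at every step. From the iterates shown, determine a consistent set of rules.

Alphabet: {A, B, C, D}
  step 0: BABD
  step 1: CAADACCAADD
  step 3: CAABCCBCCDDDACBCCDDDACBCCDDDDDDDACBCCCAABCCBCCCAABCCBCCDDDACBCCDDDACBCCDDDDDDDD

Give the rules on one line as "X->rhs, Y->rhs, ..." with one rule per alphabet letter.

A->DAC, B->CAA, C->BCC, D->DD

  step 0 ⇒ step 1: BABD ⇒ CAA·DAC·CAA·DD
    A ↦ DAC
    B ↦ CAA
    D ↦ DD
    C ↦ BCC  (constrained at step 1)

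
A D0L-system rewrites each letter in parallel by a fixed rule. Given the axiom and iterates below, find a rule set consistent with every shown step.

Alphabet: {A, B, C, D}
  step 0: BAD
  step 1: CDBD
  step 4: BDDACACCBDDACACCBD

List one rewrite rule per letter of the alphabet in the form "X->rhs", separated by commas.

  step 0 ⇒ step 1: BAD ⇒ C·D·BD
    A ↦ D
    B ↦ C
    D ↦ BD
    C ↦ AC  (constrained at step 1)

A->D, B->C, C->AC, D->BD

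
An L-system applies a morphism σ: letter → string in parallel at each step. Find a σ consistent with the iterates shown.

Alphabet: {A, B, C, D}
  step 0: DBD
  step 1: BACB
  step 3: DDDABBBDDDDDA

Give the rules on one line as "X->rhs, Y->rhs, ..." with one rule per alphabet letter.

  step 0 ⇒ step 1: DBD ⇒ B·AC·B
    B ↦ AC
    D ↦ B
    A ↦ DD  (constrained at step 1)
    C ↦ DA  (constrained at step 1)

A->DD, B->AC, C->DA, D->B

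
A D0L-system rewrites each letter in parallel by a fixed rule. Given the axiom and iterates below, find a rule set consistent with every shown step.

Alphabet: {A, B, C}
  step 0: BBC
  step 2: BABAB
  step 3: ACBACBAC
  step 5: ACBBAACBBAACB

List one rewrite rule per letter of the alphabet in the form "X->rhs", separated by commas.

  step 2 ⇒ step 3: BABAB ⇒ AC·B·AC·B·AC
    A ↦ B
    B ↦ AC
    C ↦ A  (constrained at step 0)

A->B, B->AC, C->A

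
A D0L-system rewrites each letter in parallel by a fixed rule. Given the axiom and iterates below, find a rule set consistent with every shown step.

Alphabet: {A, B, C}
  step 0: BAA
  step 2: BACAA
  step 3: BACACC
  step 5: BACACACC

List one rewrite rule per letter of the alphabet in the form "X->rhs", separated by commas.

A->C, B->BA, C->A

  step 2 ⇒ step 3: BACAA ⇒ BA·C·A·C·C
    A ↦ C
    B ↦ BA
    C ↦ A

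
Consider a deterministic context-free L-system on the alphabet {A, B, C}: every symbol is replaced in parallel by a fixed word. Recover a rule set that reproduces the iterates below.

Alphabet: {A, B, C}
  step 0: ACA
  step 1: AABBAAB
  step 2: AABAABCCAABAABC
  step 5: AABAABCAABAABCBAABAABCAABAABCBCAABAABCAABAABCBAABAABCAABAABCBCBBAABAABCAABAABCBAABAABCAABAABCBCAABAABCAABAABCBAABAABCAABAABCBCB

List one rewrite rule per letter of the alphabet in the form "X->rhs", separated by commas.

  step 1 ⇒ step 2: AABBAAB ⇒ AAB·AAB·C·C·AAB·AAB·C
    A ↦ AAB
    B ↦ C
  step 0 ⇒ step 1: ACA ⇒ AAB·B·AAB
    C ↦ B

A->AAB, B->C, C->B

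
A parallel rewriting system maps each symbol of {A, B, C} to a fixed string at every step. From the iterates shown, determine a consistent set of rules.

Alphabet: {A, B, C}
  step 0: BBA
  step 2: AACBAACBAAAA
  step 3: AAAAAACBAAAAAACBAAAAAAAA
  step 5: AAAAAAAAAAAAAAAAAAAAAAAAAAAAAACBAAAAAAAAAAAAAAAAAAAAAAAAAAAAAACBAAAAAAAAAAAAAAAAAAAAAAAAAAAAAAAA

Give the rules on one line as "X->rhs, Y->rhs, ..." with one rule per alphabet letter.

  step 2 ⇒ step 3: AACBAACBAAAA ⇒ AA·AA·AA·CB·AA·AA·AA·CB·AA·AA·AA·AA
    A ↦ AA
    B ↦ CB
    C ↦ AA

A->AA, B->CB, C->AA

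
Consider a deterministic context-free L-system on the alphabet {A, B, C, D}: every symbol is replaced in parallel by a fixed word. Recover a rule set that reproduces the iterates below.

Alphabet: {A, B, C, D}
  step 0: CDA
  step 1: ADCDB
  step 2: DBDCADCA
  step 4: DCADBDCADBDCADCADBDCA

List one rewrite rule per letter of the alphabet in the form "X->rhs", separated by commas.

A->DB, B->A, C->A, D->DC

  step 1 ⇒ step 2: ADCDB ⇒ DB·DC·A·DC·A
    A ↦ DB
    B ↦ A
    C ↦ A
    D ↦ DC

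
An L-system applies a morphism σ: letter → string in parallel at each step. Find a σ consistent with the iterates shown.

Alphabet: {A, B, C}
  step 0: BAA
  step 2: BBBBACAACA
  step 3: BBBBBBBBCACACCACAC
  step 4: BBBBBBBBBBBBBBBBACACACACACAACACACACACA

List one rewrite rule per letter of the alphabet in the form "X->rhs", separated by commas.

  step 3 ⇒ step 4: BBBBBBBBCACACCACAC ⇒ BB·BB·BB·BB·BB·BB·BB·BB·ACA·C·ACA·C·ACA·ACA·C·ACA·C·ACA
    A ↦ C
    B ↦ BB
    C ↦ ACA

A->C, B->BB, C->ACA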